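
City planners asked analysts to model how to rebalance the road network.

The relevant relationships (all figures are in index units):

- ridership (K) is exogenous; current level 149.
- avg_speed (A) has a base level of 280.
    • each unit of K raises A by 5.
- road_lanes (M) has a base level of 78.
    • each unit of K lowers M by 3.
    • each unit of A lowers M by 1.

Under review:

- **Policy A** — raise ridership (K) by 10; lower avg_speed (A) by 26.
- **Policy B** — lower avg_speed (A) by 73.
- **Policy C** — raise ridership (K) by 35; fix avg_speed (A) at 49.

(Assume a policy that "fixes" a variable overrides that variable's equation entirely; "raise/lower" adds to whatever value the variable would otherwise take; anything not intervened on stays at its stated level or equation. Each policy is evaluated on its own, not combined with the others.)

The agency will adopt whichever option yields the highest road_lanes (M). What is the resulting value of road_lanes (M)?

-523

Policy A (K + 10, A − 26):
  K = 149 + 10 = 159
  A = 280 + 5·159 (−26 from intervention) = 1049
  M = 78 − 3·159 − 1049 = -1448
Policy B (A − 73):
  K = 149
  A = 280 + 5·149 (−73 from intervention) = 952
  M = 78 − 3·149 − 952 = -1321
Policy C (K + 35, A := 49):
  K = 149 + 35 = 184
  A = 49
  M = 78 − 3·184 − 49 = -523
Comparing — Policy A: M=-1448, Policy B: M=-1321, Policy C: M=-523. Highest is -523 (Policy C).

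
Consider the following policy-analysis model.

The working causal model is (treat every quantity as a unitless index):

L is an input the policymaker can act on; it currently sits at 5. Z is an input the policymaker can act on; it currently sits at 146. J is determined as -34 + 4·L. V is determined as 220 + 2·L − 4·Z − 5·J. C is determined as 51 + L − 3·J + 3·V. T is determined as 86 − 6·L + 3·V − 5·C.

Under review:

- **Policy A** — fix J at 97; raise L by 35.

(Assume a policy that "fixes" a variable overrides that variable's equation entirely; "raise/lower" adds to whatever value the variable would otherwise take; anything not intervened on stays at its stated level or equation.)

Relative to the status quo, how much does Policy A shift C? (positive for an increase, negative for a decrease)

Baseline:
  L = 5
  Z = 146
  J = -34 + 4·5 = -14
  V = 220 + 2·5 − 4·146 − 5·(-14) = -284
  C = 51 + 5 − 3·(-14) + 3·(-284) = -754
Policy A (J := 97, L + 35):
  L = 5 + 35 = 40
  Z = 146
  J = 97
  V = 220 + 2·40 − 4·146 − 5·97 = -769
  C = 51 + 40 − 3·97 + 3·(-769) = -2507
Change in C: -2507 − (-754) = -1753

-1753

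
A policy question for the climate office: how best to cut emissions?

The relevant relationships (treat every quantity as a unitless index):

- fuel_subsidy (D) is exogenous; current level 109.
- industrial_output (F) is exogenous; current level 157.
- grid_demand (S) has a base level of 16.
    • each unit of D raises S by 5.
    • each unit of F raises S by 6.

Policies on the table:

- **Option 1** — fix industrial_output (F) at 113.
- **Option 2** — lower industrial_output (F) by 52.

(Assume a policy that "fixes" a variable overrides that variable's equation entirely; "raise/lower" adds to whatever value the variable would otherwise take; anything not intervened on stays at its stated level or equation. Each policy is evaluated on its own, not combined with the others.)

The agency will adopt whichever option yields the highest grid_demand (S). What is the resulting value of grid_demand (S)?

1239

Option 1 (F := 113):
  D = 109
  F = 113
  S = 16 + 5·109 + 6·113 = 1239
Option 2 (F − 52):
  D = 109
  F = 157 − 52 = 105
  S = 16 + 5·109 + 6·105 = 1191
Comparing — Option 1: S=1239, Option 2: S=1191. Highest is 1239 (Option 1).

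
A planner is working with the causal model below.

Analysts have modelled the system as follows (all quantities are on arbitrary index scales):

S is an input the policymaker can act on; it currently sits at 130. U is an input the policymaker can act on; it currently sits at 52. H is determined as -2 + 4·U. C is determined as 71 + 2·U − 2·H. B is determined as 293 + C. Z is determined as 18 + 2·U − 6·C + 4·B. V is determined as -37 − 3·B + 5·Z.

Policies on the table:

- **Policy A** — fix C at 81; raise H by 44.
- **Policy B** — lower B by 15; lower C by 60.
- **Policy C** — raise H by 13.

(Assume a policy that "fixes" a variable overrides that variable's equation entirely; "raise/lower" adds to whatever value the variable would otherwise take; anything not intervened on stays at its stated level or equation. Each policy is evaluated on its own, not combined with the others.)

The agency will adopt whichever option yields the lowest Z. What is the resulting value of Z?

1132

Policy A (C := 81, H + 44):
  U = 52
  H = -2 + 4·52 (+44 from intervention) = 250
  C = 81
  B = 293 + 81 = 374
  Z = 18 + 2·52 − 6·81 + 4·374 = 1132
Policy B (B − 15, C − 60):
  U = 52
  H = -2 + 4·52 = 206
  C = 71 + 2·52 − 2·206 (−60 from intervention) = -297
  B = 293 + (-297) (−15 from intervention) = -19
  Z = 18 + 2·52 − 6·(-297) + 4·(-19) = 1828
Policy C (H + 13):
  U = 52
  H = -2 + 4·52 (+13 from intervention) = 219
  C = 71 + 2·52 − 2·219 = -263
  B = 293 + (-263) = 30
  Z = 18 + 2·52 − 6·(-263) + 4·30 = 1820
Comparing — Policy A: Z=1132, Policy B: Z=1828, Policy C: Z=1820. Lowest is 1132 (Policy A).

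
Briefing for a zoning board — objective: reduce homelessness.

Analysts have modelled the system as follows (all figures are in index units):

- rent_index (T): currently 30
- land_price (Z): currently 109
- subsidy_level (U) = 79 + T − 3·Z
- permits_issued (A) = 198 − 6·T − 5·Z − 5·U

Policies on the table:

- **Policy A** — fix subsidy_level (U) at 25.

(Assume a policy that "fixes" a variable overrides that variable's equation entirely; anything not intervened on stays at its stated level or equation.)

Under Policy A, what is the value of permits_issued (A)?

Policy A (U := 25):
  T = 30
  Z = 109
  U = 25
  A = 198 − 6·30 − 5·109 − 5·25 = -652

-652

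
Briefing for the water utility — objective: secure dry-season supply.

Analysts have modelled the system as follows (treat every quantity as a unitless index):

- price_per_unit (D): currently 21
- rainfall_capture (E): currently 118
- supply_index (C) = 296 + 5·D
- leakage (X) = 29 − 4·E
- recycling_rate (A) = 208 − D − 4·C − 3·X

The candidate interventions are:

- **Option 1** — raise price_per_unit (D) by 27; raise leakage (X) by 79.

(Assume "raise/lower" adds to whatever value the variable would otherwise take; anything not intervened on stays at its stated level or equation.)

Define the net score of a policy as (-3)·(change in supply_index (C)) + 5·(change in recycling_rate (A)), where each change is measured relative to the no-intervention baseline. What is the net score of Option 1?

Baseline:
  D = 21
  E = 118
  C = 296 + 5·21 = 401
  X = 29 − 4·118 = -443
  A = 208 − 21 − 4·401 − 3·(-443) = -88
Option 1 (D + 27, X + 79):
  D = 21 + 27 = 48
  E = 118
  C = 296 + 5·48 = 536
  X = 29 − 4·118 (+79 from intervention) = -364
  A = 208 − 48 − 4·536 − 3·(-364) = -892
ΔC = 536 − 401 = 135; ΔA = -892 − (-88) = -804
Score = (-3)·135 + 5·(-804) = -4425

-4425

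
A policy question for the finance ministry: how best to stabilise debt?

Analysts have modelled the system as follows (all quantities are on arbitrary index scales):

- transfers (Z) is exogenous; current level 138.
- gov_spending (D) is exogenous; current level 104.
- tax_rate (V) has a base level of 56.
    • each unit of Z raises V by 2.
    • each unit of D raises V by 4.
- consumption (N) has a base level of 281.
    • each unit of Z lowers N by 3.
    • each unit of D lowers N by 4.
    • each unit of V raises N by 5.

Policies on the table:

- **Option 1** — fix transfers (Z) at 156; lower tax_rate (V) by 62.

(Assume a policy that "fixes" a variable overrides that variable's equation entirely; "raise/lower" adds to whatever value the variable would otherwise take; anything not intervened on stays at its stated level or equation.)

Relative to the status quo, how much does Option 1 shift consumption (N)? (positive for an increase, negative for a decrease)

-184

Baseline:
  Z = 138
  D = 104
  V = 56 + 2·138 + 4·104 = 748
  N = 281 − 3·138 − 4·104 + 5·748 = 3191
Option 1 (Z := 156, V − 62):
  Z = 156
  D = 104
  V = 56 + 2·156 + 4·104 (−62 from intervention) = 722
  N = 281 − 3·156 − 4·104 + 5·722 = 3007
Change in N: 3007 − 3191 = -184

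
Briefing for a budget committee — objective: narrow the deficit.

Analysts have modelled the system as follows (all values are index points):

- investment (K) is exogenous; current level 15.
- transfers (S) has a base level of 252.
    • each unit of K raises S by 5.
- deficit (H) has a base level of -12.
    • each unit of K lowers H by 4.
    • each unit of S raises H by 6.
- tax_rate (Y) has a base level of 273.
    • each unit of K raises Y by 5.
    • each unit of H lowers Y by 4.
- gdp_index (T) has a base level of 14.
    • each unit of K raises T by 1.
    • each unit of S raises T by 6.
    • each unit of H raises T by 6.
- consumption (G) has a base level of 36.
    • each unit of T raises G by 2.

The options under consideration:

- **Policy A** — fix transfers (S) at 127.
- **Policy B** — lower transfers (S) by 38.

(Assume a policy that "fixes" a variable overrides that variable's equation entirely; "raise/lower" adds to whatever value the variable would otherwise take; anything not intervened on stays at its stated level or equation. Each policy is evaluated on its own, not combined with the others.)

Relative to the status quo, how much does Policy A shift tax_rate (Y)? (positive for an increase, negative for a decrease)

Baseline:
  K = 15
  S = 252 + 5·15 = 327
  H = -12 − 4·15 + 6·327 = 1890
  Y = 273 + 5·15 − 4·1890 = -7212
Policy A (S := 127):
  K = 15
  S = 127
  H = -12 − 4·15 + 6·127 = 690
  Y = 273 + 5·15 − 4·690 = -2412
Change in Y: -2412 − (-7212) = 4800

4800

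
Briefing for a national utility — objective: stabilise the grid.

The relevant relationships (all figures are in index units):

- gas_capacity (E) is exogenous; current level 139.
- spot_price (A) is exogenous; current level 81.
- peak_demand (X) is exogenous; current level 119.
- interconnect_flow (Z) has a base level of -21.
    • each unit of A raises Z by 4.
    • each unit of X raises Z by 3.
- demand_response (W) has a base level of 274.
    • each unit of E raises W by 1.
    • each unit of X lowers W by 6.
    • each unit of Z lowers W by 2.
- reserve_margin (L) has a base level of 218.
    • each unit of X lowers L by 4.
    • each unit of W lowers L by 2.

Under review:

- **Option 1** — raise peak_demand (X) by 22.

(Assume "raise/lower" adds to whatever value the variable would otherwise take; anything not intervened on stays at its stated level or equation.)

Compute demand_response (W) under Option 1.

-1885

Option 1 (X + 22):
  E = 139
  A = 81
  X = 119 + 22 = 141
  Z = -21 + 4·81 + 3·141 = 726
  W = 274 + 139 − 6·141 − 2·726 = -1885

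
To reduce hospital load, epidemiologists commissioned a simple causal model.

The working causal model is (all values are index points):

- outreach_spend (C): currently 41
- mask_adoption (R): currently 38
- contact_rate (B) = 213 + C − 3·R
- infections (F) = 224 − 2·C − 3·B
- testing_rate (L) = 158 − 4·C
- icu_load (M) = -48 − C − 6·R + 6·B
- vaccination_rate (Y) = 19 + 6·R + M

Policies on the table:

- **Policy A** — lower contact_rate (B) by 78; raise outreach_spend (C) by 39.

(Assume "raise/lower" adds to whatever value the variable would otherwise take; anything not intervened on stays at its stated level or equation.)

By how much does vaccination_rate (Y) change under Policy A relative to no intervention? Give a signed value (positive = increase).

Baseline:
  C = 41
  R = 38
  B = 213 + 41 − 3·38 = 140
  M = -48 − 41 − 6·38 + 6·140 = 523
  Y = 19 + 6·38 + 523 = 770
Policy A (B − 78, C + 39):
  C = 41 + 39 = 80
  R = 38
  B = 213 + 80 − 3·38 (−78 from intervention) = 101
  M = -48 − 80 − 6·38 + 6·101 = 250
  Y = 19 + 6·38 + 250 = 497
Change in Y: 497 − 770 = -273

-273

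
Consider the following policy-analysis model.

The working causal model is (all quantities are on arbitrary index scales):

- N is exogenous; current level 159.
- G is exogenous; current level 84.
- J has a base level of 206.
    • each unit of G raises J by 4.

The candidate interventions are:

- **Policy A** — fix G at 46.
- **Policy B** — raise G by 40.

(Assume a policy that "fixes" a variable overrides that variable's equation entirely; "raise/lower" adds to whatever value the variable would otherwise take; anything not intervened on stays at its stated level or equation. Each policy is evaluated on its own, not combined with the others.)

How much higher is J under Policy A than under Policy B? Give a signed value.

Policy A (G := 46):
  G = 46
  J = 206 + 4·46 = 390
Policy B (G + 40):
  G = 84 + 40 = 124
  J = 206 + 4·124 = 702
J: 390 − 702 = -312

-312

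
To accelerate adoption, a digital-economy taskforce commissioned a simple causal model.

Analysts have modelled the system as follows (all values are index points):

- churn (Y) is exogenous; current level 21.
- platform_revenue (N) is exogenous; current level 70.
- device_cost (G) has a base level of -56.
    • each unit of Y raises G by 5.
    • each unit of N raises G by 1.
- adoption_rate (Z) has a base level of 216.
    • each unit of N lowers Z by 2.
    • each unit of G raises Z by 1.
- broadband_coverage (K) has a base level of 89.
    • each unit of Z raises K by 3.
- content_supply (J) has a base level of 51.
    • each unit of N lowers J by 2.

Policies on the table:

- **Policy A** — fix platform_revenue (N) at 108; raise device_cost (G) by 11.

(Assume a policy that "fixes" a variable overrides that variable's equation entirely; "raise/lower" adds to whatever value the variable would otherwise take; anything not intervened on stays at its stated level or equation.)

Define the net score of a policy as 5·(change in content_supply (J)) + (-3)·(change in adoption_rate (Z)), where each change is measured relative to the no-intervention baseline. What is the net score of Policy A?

-299

Baseline:
  Y = 21
  N = 70
  G = -56 + 5·21 + 70 = 119
  Z = 216 − 2·70 + 119 = 195
  J = 51 − 2·70 = -89
Policy A (N := 108, G + 11):
  Y = 21
  N = 108
  G = -56 + 5·21 + 108 (+11 from intervention) = 168
  Z = 216 − 2·108 + 168 = 168
  J = 51 − 2·108 = -165
ΔJ = -165 − (-89) = -76; ΔZ = 168 − 195 = -27
Score = 5·(-76) + (-3)·(-27) = -299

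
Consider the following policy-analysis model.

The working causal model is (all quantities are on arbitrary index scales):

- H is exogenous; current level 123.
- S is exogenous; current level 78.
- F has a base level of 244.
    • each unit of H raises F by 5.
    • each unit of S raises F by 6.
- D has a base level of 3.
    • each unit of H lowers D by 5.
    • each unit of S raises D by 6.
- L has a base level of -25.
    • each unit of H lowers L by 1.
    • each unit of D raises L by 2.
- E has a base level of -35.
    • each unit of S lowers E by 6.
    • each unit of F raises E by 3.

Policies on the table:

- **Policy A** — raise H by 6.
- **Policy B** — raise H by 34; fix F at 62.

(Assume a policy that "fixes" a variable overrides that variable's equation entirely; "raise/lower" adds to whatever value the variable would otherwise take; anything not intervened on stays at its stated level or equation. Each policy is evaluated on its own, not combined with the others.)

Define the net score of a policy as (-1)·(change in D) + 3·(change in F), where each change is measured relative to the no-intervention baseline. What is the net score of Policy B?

Baseline:
  H = 123
  S = 78
  F = 244 + 5·123 + 6·78 = 1327
  D = 3 − 5·123 + 6·78 = -144
Policy B (H + 34, F := 62):
  H = 123 + 34 = 157
  S = 78
  F = 62
  D = 3 − 5·157 + 6·78 = -314
ΔD = -314 − (-144) = -170; ΔF = 62 − 1327 = -1265
Score = (-1)·(-170) + 3·(-1265) = -3625

-3625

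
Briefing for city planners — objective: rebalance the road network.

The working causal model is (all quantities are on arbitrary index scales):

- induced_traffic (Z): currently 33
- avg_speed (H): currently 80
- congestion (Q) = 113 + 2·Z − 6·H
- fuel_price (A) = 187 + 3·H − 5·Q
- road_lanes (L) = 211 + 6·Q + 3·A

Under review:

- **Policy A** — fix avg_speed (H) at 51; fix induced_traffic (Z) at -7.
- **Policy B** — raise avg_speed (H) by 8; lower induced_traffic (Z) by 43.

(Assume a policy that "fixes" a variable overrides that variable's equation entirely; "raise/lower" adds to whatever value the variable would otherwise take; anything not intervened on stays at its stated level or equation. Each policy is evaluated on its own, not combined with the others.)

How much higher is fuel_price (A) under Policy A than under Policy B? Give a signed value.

-1251

Policy A (H := 51, Z := -7):
  Z = -7
  H = 51
  Q = 113 + 2·(-7) − 6·51 = -207
  A = 187 + 3·51 − 5·(-207) = 1375
Policy B (H + 8, Z − 43):
  Z = 33 − 43 = -10
  H = 80 + 8 = 88
  Q = 113 + 2·(-10) − 6·88 = -435
  A = 187 + 3·88 − 5·(-435) = 2626
A: 1375 − 2626 = -1251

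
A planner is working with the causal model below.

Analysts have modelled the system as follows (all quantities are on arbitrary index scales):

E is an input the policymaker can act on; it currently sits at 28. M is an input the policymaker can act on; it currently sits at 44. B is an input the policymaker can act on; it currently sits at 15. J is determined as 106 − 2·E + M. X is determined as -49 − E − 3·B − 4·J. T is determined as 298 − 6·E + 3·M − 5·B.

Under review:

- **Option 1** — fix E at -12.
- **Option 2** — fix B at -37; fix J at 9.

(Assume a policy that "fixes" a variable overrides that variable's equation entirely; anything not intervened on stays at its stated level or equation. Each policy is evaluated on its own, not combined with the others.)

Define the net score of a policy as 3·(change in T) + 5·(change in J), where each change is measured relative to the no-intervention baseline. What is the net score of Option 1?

1120

Baseline:
  E = 28
  M = 44
  B = 15
  J = 106 − 2·28 + 44 = 94
  T = 298 − 6·28 + 3·44 − 5·15 = 187
Option 1 (E := -12):
  E = -12
  M = 44
  B = 15
  J = 106 − 2·(-12) + 44 = 174
  T = 298 − 6·(-12) + 3·44 − 5·15 = 427
ΔT = 427 − 187 = 240; ΔJ = 174 − 94 = 80
Score = 3·240 + 5·80 = 1120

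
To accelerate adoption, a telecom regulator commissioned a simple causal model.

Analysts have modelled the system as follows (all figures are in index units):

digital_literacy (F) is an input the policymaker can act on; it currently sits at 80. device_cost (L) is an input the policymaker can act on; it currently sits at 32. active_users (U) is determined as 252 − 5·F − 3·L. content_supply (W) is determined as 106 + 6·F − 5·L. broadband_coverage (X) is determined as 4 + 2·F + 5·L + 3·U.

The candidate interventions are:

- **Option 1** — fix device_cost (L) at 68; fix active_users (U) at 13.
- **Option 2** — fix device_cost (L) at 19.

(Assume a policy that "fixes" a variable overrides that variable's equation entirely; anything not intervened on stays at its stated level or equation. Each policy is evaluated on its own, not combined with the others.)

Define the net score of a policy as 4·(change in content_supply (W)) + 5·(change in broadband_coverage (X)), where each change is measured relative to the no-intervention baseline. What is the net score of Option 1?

4035

Baseline:
  F = 80
  L = 32
  U = 252 − 5·80 − 3·32 = -244
  W = 106 + 6·80 − 5·32 = 426
  X = 4 + 2·80 + 5·32 + 3·(-244) = -408
Option 1 (L := 68, U := 13):
  F = 80
  L = 68
  U = 13
  W = 106 + 6·80 − 5·68 = 246
  X = 4 + 2·80 + 5·68 + 3·13 = 543
ΔW = 246 − 426 = -180; ΔX = 543 − (-408) = 951
Score = 4·(-180) + 5·951 = 4035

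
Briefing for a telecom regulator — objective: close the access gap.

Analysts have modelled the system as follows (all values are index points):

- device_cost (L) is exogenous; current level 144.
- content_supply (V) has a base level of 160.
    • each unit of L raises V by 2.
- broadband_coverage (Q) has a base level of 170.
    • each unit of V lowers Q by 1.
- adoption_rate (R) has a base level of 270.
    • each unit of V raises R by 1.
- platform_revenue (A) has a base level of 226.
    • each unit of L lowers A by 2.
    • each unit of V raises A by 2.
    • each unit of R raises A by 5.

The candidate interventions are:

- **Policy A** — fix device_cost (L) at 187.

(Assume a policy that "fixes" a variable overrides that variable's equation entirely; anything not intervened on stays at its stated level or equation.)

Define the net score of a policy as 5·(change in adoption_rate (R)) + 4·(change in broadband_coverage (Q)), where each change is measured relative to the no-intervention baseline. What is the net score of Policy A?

86

Baseline:
  L = 144
  V = 160 + 2·144 = 448
  Q = 170 − 448 = -278
  R = 270 + 448 = 718
Policy A (L := 187):
  L = 187
  V = 160 + 2·187 = 534
  Q = 170 − 534 = -364
  R = 270 + 534 = 804
ΔR = 804 − 718 = 86; ΔQ = -364 − (-278) = -86
Score = 5·86 + 4·(-86) = 86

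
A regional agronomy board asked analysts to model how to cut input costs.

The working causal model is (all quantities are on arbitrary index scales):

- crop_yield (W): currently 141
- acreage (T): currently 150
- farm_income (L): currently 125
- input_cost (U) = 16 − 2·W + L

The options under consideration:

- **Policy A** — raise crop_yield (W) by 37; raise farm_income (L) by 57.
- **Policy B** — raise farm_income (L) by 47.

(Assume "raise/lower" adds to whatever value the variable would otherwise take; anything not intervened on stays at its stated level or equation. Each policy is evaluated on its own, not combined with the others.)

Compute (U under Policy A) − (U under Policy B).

Policy A (W + 37, L + 57):
  W = 141 + 37 = 178
  L = 125 + 57 = 182
  U = 16 − 2·178 + 182 = -158
Policy B (L + 47):
  W = 141
  L = 125 + 47 = 172
  U = 16 − 2·141 + 172 = -94
U: -158 − (-94) = -64

-64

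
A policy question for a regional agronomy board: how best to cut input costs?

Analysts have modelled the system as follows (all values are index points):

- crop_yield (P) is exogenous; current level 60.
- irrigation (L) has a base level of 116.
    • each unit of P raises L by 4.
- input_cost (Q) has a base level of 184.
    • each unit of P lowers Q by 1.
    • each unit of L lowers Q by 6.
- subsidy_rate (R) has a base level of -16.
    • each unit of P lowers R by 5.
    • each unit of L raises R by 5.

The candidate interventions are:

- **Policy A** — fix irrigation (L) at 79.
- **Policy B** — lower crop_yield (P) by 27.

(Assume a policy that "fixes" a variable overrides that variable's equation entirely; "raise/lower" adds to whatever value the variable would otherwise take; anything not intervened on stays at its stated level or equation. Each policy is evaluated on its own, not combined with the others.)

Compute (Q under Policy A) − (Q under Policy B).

Policy A (L := 79):
  P = 60
  L = 79
  Q = 184 − 60 − 6·79 = -350
Policy B (P − 27):
  P = 60 − 27 = 33
  L = 116 + 4·33 = 248
  Q = 184 − 33 − 6·248 = -1337
Q: -350 − (-1337) = 987

987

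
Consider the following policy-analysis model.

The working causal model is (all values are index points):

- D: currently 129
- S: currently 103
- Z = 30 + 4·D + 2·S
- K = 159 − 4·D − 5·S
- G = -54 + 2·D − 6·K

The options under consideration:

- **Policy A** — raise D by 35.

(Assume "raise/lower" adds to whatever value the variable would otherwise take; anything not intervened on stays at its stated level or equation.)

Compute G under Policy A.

6346

Policy A (D + 35):
  D = 129 + 35 = 164
  S = 103
  K = 159 − 4·164 − 5·103 = -1012
  G = -54 + 2·164 − 6·(-1012) = 6346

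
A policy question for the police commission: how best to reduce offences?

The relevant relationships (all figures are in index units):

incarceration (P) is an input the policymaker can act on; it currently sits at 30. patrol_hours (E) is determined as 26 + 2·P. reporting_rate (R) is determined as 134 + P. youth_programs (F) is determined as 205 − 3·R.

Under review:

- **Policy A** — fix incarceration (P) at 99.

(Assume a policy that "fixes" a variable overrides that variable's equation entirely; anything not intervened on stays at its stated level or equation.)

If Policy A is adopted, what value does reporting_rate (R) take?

233

Policy A (P := 99):
  P = 99
  R = 134 + 99 = 233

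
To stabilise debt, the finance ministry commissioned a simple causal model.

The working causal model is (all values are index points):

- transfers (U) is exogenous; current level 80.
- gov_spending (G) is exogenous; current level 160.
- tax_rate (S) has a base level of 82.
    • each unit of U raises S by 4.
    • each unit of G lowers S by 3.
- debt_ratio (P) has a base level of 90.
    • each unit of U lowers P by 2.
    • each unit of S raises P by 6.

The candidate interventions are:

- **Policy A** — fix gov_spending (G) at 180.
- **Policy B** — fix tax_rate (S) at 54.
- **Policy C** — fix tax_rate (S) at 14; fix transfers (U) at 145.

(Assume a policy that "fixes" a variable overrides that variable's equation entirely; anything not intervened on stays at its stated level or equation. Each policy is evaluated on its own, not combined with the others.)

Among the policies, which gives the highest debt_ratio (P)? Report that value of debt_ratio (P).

254

Policy A (G := 180):
  U = 80
  G = 180
  S = 82 + 4·80 − 3·180 = -138
  P = 90 − 2·80 + 6·(-138) = -898
Policy B (S := 54):
  U = 80
  G = 160
  S = 54
  P = 90 − 2·80 + 6·54 = 254
Policy C (S := 14, U := 145):
  U = 145
  G = 160
  S = 14
  P = 90 − 2·145 + 6·14 = -116
Comparing — Policy A: P=-898, Policy B: P=254, Policy C: P=-116. Highest is 254 (Policy B).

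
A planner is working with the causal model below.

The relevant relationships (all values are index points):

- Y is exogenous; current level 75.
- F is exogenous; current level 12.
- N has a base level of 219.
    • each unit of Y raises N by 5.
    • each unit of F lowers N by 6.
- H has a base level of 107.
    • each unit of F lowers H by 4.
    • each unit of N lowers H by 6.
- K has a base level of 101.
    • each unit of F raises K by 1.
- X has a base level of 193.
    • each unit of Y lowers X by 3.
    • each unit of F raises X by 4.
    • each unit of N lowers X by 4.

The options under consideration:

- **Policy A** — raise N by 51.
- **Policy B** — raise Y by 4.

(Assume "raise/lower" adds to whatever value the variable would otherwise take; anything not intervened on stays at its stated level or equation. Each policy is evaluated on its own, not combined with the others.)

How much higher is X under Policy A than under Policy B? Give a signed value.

-112

Policy A (N + 51):
  Y = 75
  F = 12
  N = 219 + 5·75 − 6·12 (+51 from intervention) = 573
  X = 193 − 3·75 + 4·12 − 4·573 = -2276
Policy B (Y + 4):
  Y = 75 + 4 = 79
  F = 12
  N = 219 + 5·79 − 6·12 = 542
  X = 193 − 3·79 + 4·12 − 4·542 = -2164
X: -2276 − (-2164) = -112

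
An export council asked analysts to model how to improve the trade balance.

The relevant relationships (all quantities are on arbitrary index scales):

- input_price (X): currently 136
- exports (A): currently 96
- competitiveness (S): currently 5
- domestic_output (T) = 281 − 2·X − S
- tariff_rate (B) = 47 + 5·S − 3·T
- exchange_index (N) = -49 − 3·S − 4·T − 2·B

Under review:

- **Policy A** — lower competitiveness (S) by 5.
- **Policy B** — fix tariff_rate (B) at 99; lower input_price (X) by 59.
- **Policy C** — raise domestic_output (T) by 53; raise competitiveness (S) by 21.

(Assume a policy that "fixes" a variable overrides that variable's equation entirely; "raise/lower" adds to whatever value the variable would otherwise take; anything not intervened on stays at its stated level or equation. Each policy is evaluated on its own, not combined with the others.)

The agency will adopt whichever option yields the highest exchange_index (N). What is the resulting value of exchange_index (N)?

-125

Policy A (S − 5):
  X = 136
  S = 5 − 5 = 0
  T = 281 − 2·136 − 0 = 9
  B = 47 + 5·0 − 3·9 = 20
  N = -49 − 3·0 − 4·9 − 2·20 = -125
Policy B (B := 99, X − 59):
  X = 136 − 59 = 77
  S = 5
  T = 281 − 2·77 − 5 = 122
  B = 99
  N = -49 − 3·5 − 4·122 − 2·99 = -750
Policy C (T + 53, S + 21):
  X = 136
  S = 5 + 21 = 26
  T = 281 − 2·136 − 26 (+53 from intervention) = 36
  B = 47 + 5·26 − 3·36 = 69
  N = -49 − 3·26 − 4·36 − 2·69 = -409
Comparing — Policy A: N=-125, Policy B: N=-750, Policy C: N=-409. Highest is -125 (Policy A).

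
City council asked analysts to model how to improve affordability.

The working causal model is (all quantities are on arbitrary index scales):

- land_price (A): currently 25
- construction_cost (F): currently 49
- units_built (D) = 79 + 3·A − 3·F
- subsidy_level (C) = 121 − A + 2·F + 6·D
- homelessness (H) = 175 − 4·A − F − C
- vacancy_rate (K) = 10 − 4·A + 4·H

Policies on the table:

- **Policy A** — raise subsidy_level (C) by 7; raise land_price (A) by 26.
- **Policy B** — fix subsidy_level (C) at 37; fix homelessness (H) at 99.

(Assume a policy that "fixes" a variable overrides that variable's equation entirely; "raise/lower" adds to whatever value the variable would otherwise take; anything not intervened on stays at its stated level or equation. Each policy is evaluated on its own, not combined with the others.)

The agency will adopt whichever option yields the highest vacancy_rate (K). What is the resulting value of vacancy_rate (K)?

Policy A (C + 7, A + 26):
  A = 25 + 26 = 51
  F = 49
  D = 79 + 3·51 − 3·49 = 85
  C = 121 − 51 + 2·49 + 6·85 (+7 from intervention) = 685
  H = 175 − 4·51 − 49 − 685 = -763
  K = 10 − 4·51 + 4·(-763) = -3246
Policy B (C := 37, H := 99):
  A = 25
  F = 49
  D = 79 + 3·25 − 3·49 = 7
  C = 37
  H = 99
  K = 10 − 4·25 + 4·99 = 306
Comparing — Policy A: K=-3246, Policy B: K=306. Highest is 306 (Policy B).

306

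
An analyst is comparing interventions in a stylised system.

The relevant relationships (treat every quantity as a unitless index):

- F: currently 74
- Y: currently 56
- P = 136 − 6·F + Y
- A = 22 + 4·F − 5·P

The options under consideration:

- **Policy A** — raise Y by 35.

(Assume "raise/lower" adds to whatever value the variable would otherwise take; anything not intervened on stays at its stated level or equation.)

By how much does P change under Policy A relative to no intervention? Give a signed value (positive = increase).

35

Baseline:
  F = 74
  Y = 56
  P = 136 − 6·74 + 56 = -252
Policy A (Y + 35):
  F = 74
  Y = 56 + 35 = 91
  P = 136 − 6·74 + 91 = -217
Change in P: -217 − (-252) = 35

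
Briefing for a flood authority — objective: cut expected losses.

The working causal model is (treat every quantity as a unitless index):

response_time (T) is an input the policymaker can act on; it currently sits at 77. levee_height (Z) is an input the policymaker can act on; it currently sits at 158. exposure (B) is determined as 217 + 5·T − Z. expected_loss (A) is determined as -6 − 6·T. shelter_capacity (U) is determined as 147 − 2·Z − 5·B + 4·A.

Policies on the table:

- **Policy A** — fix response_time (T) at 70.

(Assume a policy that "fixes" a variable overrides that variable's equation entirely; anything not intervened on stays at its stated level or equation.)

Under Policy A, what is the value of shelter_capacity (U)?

Policy A (T := 70):
  T = 70
  Z = 158
  B = 217 + 5·70 − 158 = 409
  A = -6 − 6·70 = -426
  U = 147 − 2·158 − 5·409 + 4·(-426) = -3918

-3918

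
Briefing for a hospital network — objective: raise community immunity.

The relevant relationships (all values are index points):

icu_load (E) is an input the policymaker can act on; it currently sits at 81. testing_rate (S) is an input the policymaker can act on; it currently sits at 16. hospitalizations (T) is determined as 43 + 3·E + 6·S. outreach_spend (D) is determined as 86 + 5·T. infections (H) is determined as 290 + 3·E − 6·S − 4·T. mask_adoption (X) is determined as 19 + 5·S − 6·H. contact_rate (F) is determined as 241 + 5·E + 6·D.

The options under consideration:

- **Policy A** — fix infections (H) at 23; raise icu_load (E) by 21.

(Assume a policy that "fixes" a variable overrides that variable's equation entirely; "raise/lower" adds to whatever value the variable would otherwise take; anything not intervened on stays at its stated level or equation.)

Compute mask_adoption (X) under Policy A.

Policy A (H := 23, E + 21):
  E = 81 + 21 = 102
  S = 16
  T = 43 + 3·102 + 6·16 = 445
  H = 23
  X = 19 + 5·16 − 6·23 = -39

-39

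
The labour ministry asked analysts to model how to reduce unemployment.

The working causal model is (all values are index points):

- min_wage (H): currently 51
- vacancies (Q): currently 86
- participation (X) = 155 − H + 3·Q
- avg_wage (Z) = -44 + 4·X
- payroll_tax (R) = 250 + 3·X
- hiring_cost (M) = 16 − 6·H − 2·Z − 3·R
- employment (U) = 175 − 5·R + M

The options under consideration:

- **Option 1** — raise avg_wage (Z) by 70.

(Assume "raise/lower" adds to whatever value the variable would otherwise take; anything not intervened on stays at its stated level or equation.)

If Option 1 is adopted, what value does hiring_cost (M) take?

Option 1 (Z + 70):
  H = 51
  Q = 86
  X = 155 − 51 + 3·86 = 362
  Z = -44 + 4·362 (+70 from intervention) = 1474
  R = 250 + 3·362 = 1336
  M = 16 − 6·51 − 2·1474 − 3·1336 = -7246

-7246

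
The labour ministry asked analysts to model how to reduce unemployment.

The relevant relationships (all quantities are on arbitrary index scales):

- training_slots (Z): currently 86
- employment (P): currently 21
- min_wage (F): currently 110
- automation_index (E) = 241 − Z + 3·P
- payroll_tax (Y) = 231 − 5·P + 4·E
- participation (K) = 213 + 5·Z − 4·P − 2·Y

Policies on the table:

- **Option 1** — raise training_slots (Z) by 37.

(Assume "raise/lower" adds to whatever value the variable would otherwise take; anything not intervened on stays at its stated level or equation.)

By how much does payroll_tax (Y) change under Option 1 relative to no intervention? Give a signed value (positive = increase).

-148

Baseline:
  Z = 86
  P = 21
  E = 241 − 86 + 3·21 = 218
  Y = 231 − 5·21 + 4·218 = 998
Option 1 (Z + 37):
  Z = 86 + 37 = 123
  P = 21
  E = 241 − 123 + 3·21 = 181
  Y = 231 − 5·21 + 4·181 = 850
Change in Y: 850 − 998 = -148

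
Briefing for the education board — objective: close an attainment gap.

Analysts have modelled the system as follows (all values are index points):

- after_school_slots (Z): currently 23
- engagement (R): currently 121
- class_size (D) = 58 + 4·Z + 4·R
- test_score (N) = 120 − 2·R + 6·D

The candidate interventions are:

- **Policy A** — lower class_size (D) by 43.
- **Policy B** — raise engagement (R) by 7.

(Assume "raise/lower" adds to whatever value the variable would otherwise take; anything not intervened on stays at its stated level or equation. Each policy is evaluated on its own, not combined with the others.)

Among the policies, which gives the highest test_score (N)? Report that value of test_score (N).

Policy A (D − 43):
  Z = 23
  R = 121
  D = 58 + 4·23 + 4·121 (−43 from intervention) = 591
  N = 120 − 2·121 + 6·591 = 3424
Policy B (R + 7):
  Z = 23
  R = 121 + 7 = 128
  D = 58 + 4·23 + 4·128 = 662
  N = 120 − 2·128 + 6·662 = 3836
Comparing — Policy A: N=3424, Policy B: N=3836. Highest is 3836 (Policy B).

3836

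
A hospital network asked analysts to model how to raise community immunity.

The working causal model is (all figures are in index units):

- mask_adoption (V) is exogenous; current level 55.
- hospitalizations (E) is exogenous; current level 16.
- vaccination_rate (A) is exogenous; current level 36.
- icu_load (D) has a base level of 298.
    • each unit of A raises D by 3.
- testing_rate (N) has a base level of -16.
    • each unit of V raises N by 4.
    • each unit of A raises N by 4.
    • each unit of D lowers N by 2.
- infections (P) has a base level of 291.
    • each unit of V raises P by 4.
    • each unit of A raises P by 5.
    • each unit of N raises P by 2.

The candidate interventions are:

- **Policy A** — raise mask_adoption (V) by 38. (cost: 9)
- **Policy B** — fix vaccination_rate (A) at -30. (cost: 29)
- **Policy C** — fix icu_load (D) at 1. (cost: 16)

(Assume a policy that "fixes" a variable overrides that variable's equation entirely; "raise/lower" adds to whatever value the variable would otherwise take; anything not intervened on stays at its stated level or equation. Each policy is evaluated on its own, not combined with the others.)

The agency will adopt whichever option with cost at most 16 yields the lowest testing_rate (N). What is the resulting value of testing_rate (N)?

Policy A (V + 38):
  V = 55 + 38 = 93
  A = 36
  D = 298 + 3·36 = 406
  N = -16 + 4·93 + 4·36 − 2·406 = -312
Policy C (D := 1):
  V = 55
  A = 36
  D = 1
  N = -16 + 4·55 + 4·36 − 2·1 = 346
Comparing — Policy A: N=-312, Policy C: N=346. Lowest is -312 (Policy A).

-312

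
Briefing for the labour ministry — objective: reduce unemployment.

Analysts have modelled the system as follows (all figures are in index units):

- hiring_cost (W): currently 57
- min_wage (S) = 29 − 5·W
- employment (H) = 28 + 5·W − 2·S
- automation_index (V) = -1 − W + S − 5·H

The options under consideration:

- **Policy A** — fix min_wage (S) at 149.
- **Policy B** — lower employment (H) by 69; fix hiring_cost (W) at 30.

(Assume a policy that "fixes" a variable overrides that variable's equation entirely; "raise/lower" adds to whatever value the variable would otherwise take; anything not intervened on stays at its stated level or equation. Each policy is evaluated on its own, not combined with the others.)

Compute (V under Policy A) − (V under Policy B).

1923

Policy A (S := 149):
  W = 57
  S = 149
  H = 28 + 5·57 − 2·149 = 15
  V = -1 − 57 + 149 − 5·15 = 16
Policy B (H − 69, W := 30):
  W = 30
  S = 29 − 5·30 = -121
  H = 28 + 5·30 − 2·(-121) (−69 from intervention) = 351
  V = -1 − 30 + (-121) − 5·351 = -1907
V: 16 − (-1907) = 1923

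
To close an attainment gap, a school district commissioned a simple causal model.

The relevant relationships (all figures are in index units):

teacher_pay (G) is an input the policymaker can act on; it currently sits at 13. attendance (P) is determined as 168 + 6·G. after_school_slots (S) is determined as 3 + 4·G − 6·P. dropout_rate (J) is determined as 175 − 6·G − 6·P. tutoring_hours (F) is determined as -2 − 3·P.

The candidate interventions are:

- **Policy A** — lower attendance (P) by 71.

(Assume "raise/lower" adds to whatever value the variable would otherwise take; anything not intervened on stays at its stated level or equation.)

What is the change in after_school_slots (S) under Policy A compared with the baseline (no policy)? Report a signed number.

426

Baseline:
  G = 13
  P = 168 + 6·13 = 246
  S = 3 + 4·13 − 6·246 = -1421
Policy A (P − 71):
  G = 13
  P = 168 + 6·13 (−71 from intervention) = 175
  S = 3 + 4·13 − 6·175 = -995
Change in S: -995 − (-1421) = 426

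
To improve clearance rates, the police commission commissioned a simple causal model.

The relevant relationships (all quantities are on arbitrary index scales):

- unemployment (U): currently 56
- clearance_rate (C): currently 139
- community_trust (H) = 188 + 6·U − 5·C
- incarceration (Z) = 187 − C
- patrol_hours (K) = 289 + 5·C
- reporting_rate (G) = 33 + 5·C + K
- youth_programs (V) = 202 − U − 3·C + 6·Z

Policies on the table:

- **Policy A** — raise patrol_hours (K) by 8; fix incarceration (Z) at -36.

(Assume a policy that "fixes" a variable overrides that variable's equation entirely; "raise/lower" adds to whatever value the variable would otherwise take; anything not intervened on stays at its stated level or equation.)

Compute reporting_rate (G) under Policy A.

Policy A (K + 8, Z := -36):
  C = 139
  K = 289 + 5·139 (+8 from intervention) = 992
  G = 33 + 5·139 + 992 = 1720

1720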